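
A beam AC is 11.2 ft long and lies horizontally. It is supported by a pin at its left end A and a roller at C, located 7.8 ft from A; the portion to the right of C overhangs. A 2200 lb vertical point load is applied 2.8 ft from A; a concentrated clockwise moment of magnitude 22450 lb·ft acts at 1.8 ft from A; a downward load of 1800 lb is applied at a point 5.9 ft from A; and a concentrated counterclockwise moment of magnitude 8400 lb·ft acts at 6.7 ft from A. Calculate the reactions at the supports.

A_x = 0, A_y = 47.44 lb, C_y = 3953 lb

Moments about A: C_y·7.8 − 2200·2.8 − 22450 − 1800·5.9 + 8400 = 0 → C_y = 30830/7.8 = 3952.56 ≈ 3953 lb.
ΣF_y = 0: A_y + 3952.56 − 2200 − 1800 = 0 → A_y = 47.44 lb.
ΣF_x = 0: no horizontal applied forces, so A_x = 0.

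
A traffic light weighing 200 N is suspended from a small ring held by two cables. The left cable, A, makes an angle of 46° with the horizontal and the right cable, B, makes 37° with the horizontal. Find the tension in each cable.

ΣF_x = 0: −T_A·cos46° + T_B·cos37° = 0 → T_B = 0.869807·T_A.
ΣF_y = 0: T_A·sin46° + T_B·sin37° = 200.
Substitute: T_A·(0.71934 + 0.869807·0.601815) = 200 → T_A = 160.927 ≈ 160.9 N.
Then T_B = 0.869807 × 160.927 = 140.0 N.

T_A = 160.9 N, T_B = 140.0 N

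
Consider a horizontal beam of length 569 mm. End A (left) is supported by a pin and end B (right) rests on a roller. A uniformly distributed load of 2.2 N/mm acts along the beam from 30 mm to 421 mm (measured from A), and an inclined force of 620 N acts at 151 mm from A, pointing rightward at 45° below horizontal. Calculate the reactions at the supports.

A_x = -438.4 N, A_y = 841.4 N, B_y = 457.2 N

Resultant of the distributed load: 2.2 × 391 = 860.2 N at 225.5 mm from A.
Taking moments about A: B_y·569 − (2.2·391)·225.5 − 620·sin45°·151 = 0 → B_y = 260174/569 = 457.248 ≈ 457.2 N.
ΣF_y = 0: A_y + 457.248 − 2.2·391 − 620·sin45° = 0 → A_y = 841.4 N.
ΣF_x = 0: A_x + 620·cos45° = 0 → A_x = -438.4 N.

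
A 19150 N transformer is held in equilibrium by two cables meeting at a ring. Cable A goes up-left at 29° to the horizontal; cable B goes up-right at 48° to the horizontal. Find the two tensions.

T_A = 13150 N, T_B = 17190 N

ΣF_x = 0: −T_A·cos29° + T_B·cos48° = 0 → T_B = 1.3071·T_A.
ΣF_y = 0: T_A·sin29° + T_B·sin48° = 19150.
Substitute: T_A·(0.48481 + 1.3071·0.743145) = 19150 → T_A = 13150.9 ≈ 13150 N.
Then T_B = 1.3071 × 13150.9 = 17190 N.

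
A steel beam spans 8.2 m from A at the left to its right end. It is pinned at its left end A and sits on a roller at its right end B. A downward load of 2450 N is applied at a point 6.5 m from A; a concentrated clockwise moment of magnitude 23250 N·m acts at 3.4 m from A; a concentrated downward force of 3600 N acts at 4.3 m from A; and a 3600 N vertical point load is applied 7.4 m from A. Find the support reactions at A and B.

ΣM about A: B_y·8.2 − 2450·6.5 − 23250 − 3600·4.3 − 3600·7.4 = 0 → B_y = 81295/8.2 = 9914.02 ≈ 9914 N.
ΣF_y = 0: A_y + 9914.02 − 2450 − 3600 − 3600 = 0 → A_y = -264.0 N.
ΣF_x = 0: no horizontal applied forces, so A_x = 0.

A_x = 0, A_y = -264.0 N, B_y = 9914 N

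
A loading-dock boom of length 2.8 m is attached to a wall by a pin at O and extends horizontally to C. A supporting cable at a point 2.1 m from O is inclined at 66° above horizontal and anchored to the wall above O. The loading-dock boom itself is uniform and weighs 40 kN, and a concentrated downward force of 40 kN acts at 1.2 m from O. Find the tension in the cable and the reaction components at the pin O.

T = 54.21 kN, O_x = 22.05 kN, O_y = 30.48 kN

ΣM about O: T·sin66°·2.1 − 40·1.4 − 40·1.2 = 0 → T = 104/(2.1·0.913545) = 54.2106 ≈ 54.21 kN.
ΣF_x = 0: O_x − T·cos66° = 0 → O_x = 54.2106 × 0.406737 = 22.05 kN.
ΣF_y = 0: O_y + T·sin66° − 40 − 40 = 0 → O_y = 80 − 54.2106 × 0.913545 = 30.48 kN.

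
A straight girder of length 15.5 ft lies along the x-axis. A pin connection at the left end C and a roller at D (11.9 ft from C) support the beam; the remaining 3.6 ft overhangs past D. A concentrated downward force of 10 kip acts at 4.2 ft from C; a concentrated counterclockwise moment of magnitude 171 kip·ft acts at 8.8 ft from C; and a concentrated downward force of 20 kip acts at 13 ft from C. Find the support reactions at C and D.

C_x = 0, C_y = 18.99 kip, D_y = 11.01 kip

Moments about C: D_y·11.9 − 10·4.2 + 171 − 20·13 = 0 → D_y = 131/11.9 = 11.0084 ≈ 11.01 kip.
ΣF_y = 0: C_y + 11.0084 − 10 − 20 = 0 → C_y = 18.99 kip.
ΣF_x = 0: no horizontal applied forces, so C_x = 0.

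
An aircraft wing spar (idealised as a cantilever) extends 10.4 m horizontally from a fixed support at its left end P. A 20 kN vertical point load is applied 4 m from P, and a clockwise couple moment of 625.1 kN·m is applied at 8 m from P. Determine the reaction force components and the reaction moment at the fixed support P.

P_x = 0, P_y = 20.00 kN, M_P = 705.1 kN·m

ΣF_x = 0: P_x = 0.
ΣF_y = 0: P_y − 20 = 0 → P_y = 20.00 kN.
ΣM about P: M_P − 20·4 − 625.1 = 0 → M_P = 705.1 kN·m.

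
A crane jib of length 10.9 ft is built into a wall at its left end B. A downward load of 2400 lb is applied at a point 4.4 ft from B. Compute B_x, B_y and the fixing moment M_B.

ΣF_x = 0: B_x = 0.
ΣF_y = 0: B_y − 2400 = 0 → B_y = 2400 lb.
ΣM about B: M_B − 2400·4.4 = 0 → M_B = 10560 lb·ft.

B_x = 0, B_y = 2400 lb, M_B = 10560 lb·ft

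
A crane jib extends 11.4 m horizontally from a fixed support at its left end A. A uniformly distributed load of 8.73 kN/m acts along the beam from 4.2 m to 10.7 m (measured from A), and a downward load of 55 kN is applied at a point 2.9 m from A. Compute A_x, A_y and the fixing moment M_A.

Resultant of the distributed load: 8.73 × 6.5 = 56.745 kN at 7.45 m from A.
ΣF_x = 0: A_x = 0.
ΣF_y = 0: A_y − 8.73·6.5 − 55 = 0 → A_y = 111.7 kN.
ΣM about A: M_A − (8.73·6.5)·7.45 − 55·2.9 = 0 → M_A = 582.3 kN·m.

A_x = 0, A_y = 111.7 kN, M_A = 582.3 kN·m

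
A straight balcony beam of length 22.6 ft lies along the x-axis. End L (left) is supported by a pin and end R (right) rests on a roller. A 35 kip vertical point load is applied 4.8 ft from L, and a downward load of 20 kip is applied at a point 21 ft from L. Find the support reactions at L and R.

Taking moments about L: R_y·22.6 − 35·4.8 − 20·21 = 0 → R_y = 588/22.6 = 26.0177 ≈ 26.02 kip.
ΣF_y = 0: L_y + 26.0177 − 35 − 20 = 0 → L_y = 28.98 kip.
ΣF_x = 0: no horizontal applied forces, so L_x = 0.

L_x = 0, L_y = 28.98 kip, R_y = 26.02 kip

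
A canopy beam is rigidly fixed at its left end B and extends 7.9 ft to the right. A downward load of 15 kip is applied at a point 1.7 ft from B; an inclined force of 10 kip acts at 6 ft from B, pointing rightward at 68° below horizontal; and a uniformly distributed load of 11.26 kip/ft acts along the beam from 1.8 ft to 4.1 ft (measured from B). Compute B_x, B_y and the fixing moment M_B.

B_x = -3.746 kip, B_y = 50.17 kip, M_B = 157.5 kip·ft

Resultant of the distributed load: 11.26 × 2.3 = 25.898 kip at 2.95 ft from B.
ΣF_x = 0: B_x + 10·cos68° = 0 → B_x = -3.746 kip.
ΣF_y = 0: B_y − 15 − 10·sin68° − 11.26·2.3 = 0 → B_y = 50.17 kip.
ΣM about B: M_B − 15·1.7 − 10·sin68°·6 − (11.26·2.3)·2.95 = 0 → M_B = 157.5 kip·ft.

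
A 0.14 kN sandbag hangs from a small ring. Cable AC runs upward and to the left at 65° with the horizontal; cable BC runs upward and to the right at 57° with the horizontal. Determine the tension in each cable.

T_AC = 0.08991 kN, T_BC = 0.06977 kN

ΣF_x = 0: −T_AC·cos65° + T_BC·cos57° = 0 → T_BC = 0.77596·T_AC.
ΣF_y = 0: T_AC·sin65° + T_BC·sin57° = 0.14.
Substitute: T_AC·(0.906308 + 0.77596·0.838671) = 0.14 → T_AC = 0.0899117 ≈ 0.08991 kN.
Then T_BC = 0.77596 × 0.0899117 = 0.06977 kN.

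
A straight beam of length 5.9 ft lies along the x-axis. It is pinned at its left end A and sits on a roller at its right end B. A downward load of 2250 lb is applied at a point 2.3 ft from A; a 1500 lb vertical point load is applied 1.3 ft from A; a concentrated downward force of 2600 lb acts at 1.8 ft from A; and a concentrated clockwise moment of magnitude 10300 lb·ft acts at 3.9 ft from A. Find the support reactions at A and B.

A_x = 0, A_y = 2603 lb, B_y = 3747 lb

Moments about A: B_y·5.9 − 2250·2.3 − 1500·1.3 − 2600·1.8 − 10300 = 0 → B_y = 22105/5.9 = 3746.61 ≈ 3747 lb.
ΣF_y = 0: A_y + 3746.61 − 2250 − 1500 − 2600 = 0 → A_y = 2603 lb.
ΣF_x = 0: no horizontal applied forces, so A_x = 0.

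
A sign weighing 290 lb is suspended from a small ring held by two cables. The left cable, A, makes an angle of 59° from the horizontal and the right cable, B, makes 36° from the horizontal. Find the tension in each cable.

ΣF_x = 0: −T_A·cos59° + T_B·cos36° = 0 → T_B = 0.636622·T_A.
ΣF_y = 0: T_A·sin59° + T_B·sin36° = 290.
Substitute: T_A·(0.857167 + 0.636622·0.587785) = 290 → T_A = 235.511 ≈ 235.5 lb.
Then T_B = 0.636622 × 235.511 = 149.9 lb.

T_A = 235.5 lb, T_B = 149.9 lb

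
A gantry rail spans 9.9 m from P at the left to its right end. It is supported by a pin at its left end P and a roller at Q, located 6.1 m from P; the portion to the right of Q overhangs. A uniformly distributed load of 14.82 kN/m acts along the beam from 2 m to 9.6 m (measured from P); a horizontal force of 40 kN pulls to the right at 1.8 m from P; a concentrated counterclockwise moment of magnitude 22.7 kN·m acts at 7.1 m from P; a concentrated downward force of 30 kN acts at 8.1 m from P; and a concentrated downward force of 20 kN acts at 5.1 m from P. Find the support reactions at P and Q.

P_x = -40.00 kN, P_y = 2.703 kN, Q_y = 159.9 kN

Resultant of the distributed load: 14.82 × 7.6 = 112.632 kN at 5.8 m from P.
ΣM about P: Q_y·6.1 − (14.82·7.6)·5.8 + 22.7 − 30·8.1 − 20·5.1 = 0 → Q_y = 975.5656/6.1 = 159.929 ≈ 159.9 kN.
ΣF_y = 0: P_y + 159.929 − 14.82·7.6 − 30 − 20 = 0 → P_y = 2.703 kN.
ΣF_x = 0: P_x + 40 = 0 → P_x = -40.00 kN.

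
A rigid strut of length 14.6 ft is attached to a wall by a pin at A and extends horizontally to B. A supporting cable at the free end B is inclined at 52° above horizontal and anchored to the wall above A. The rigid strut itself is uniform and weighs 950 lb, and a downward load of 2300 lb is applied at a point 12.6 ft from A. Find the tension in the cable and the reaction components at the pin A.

ΣM about A: T·sin52°·14.6 − 950·7.3 − 2300·12.6 = 0 → T = 35915/(14.6·0.788011) = 3121.7 ≈ 3122 lb.
ΣF_x = 0: A_x − T·cos52° = 0 → A_x = 3121.7 × 0.615661 = 1922 lb.
ΣF_y = 0: A_y + T·sin52° − 950 − 2300 = 0 → A_y = 3250 − 3121.7 × 0.788011 = 790.1 lb.

T = 3122 lb, A_x = 1922 lb, A_y = 790.1 lb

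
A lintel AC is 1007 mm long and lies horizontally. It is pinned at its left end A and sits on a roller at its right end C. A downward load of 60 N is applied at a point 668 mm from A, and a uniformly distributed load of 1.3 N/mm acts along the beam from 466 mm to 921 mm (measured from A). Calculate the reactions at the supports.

A_x = 0, A_y = 204.3 N, C_y = 447.2 N

Resultant of the distributed load: 1.3 × 455 = 591.5 N at 693.5 mm from A.
Moments about A: C_y·1007 − 60·668 − (1.3·455)·693.5 = 0 → C_y = 450285.25/1007 = 447.155 ≈ 447.2 N.
ΣF_y = 0: A_y + 447.155 − 60 − 1.3·455 = 0 → A_y = 204.3 N.
ΣF_x = 0: no horizontal applied forces, so A_x = 0.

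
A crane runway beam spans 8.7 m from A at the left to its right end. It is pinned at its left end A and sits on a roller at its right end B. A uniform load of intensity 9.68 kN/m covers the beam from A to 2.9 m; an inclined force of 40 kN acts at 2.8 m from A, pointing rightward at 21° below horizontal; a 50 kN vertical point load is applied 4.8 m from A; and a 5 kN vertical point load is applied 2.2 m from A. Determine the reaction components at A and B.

Resultant of the distributed load: 9.68 × 2.9 = 28.072 kN at 1.45 m from A.
Moments about A: B_y·8.7 − (9.68·2.9)·1.45 − 40·sin21°·2.8 − 50·4.8 − 5·2.2 = 0 → B_y = 331.842/8.7 = 38.1428 ≈ 38.14 kN.
ΣF_y = 0: A_y + 38.1428 − 9.68·2.9 − 40·sin21° − 50 − 5 = 0 → A_y = 59.26 kN.
ΣF_x = 0: A_x + 40·cos21° = 0 → A_x = -37.34 kN.

A_x = -37.34 kN, A_y = 59.26 kN, B_y = 38.14 kN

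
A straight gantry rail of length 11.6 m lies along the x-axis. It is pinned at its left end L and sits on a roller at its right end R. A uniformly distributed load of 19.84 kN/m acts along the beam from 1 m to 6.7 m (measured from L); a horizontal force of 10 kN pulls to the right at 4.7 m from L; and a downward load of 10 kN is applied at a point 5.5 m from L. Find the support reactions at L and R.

Resultant of the distributed load: 19.84 × 5.7 = 113.088 kN at 3.85 m from L.
ΣM about L: R_y·11.6 − (19.84·5.7)·3.85 − 10·5.5 = 0 → R_y = 490.3888/11.6 = 42.2749 ≈ 42.27 kN.
ΣF_y = 0: L_y + 42.2749 − 19.84·5.7 − 10 = 0 → L_y = 80.81 kN.
ΣF_x = 0: L_x + 10 = 0 → L_x = -10.00 kN.

L_x = -10.00 kN, L_y = 80.81 kN, R_y = 42.27 kN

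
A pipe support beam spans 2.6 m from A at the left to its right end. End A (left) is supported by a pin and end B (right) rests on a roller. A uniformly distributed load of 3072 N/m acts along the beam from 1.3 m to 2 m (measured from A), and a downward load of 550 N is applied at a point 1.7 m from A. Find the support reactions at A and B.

A_x = 0, A_y = 976.1 N, B_y = 1724 N

Resultant of the distributed load: 3072 × 0.7 = 2150.4 N at 1.65 m from A.
Moments about A: B_y·2.6 − (3072·0.7)·1.65 − 550·1.7 = 0 → B_y = 4483.16/2.6 = 1724.29 ≈ 1724 N.
ΣF_y = 0: A_y + 1724.29 − 3072·0.7 − 550 = 0 → A_y = 976.1 N.
ΣF_x = 0: no horizontal applied forces, so A_x = 0.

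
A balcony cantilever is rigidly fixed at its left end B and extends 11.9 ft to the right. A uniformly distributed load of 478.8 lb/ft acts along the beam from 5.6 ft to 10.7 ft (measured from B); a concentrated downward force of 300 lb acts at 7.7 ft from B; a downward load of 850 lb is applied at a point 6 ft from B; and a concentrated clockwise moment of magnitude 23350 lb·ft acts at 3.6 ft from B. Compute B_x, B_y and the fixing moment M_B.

B_x = 0, B_y = 3592 lb, M_B = 50660 lb·ft

Resultant of the distributed load: 478.8 × 5.1 = 2441.88 lb at 8.15 ft from B.
ΣF_x = 0: B_x = 0.
ΣF_y = 0: B_y − 478.8·5.1 − 300 − 850 = 0 → B_y = 3592 lb.
ΣM about B: M_B − (478.8·5.1)·8.15 − 300·7.7 − 850·6 − 23350 = 0 → M_B = 50660 lb·ft.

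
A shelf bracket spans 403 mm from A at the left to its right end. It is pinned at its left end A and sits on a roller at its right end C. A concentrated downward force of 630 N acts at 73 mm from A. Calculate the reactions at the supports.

Taking moments about A: C_y·403 − 630·73 = 0 → C_y = 45990/403 = 114.119 ≈ 114.1 N.
ΣF_y = 0: A_y + 114.119 − 630 = 0 → A_y = 515.9 N.
ΣF_x = 0: no horizontal applied forces, so A_x = 0.

A_x = 0, A_y = 515.9 N, C_y = 114.1 N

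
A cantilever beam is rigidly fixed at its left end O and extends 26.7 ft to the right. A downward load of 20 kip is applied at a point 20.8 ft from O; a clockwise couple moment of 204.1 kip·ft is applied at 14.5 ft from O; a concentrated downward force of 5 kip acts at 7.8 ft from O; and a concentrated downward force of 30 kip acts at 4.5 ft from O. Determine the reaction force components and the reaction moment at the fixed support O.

O_x = 0, O_y = 55.00 kip, M_O = 794.1 kip·ft

ΣF_x = 0: O_x = 0.
ΣF_y = 0: O_y − 20 − 5 − 30 = 0 → O_y = 55.00 kip.
ΣM about O: M_O − 20·20.8 − 204.1 − 5·7.8 − 30·4.5 = 0 → M_O = 794.1 kip·ft.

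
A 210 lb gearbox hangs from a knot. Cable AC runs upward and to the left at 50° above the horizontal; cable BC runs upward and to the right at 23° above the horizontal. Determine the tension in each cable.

T_AC = 202.1 lb, T_BC = 141.2 lb

ΣF_x = 0: −T_AC·cos50° + T_BC·cos23° = 0 → T_BC = 0.698299·T_AC.
ΣF_y = 0: T_AC·sin50° + T_BC·sin23° = 210.
Substitute: T_AC·(0.766044 + 0.698299·0.390731) = 210 → T_AC = 202.139 ≈ 202.1 lb.
Then T_BC = 0.698299 × 202.139 = 141.2 lb.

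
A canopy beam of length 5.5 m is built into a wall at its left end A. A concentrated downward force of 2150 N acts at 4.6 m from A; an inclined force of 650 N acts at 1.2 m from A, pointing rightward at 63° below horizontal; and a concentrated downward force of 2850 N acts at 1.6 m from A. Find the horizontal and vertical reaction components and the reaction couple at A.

A_x = -295.1 N, A_y = 5579 N, M_A = 15140 N·m

ΣF_x = 0: A_x + 650·cos63° = 0 → A_x = -295.1 N.
ΣF_y = 0: A_y − 2150 − 650·sin63° − 2850 = 0 → A_y = 5579 N.
ΣM about A: M_A − 2150·4.6 − 650·sin63°·1.2 − 2850·1.6 = 0 → M_A = 15140 N·m.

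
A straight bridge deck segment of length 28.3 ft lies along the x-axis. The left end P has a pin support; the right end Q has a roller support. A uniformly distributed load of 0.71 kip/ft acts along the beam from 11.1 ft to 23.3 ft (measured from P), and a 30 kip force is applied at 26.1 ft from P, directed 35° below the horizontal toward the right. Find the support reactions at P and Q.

P_x = -24.57 kip, P_y = 4.735 kip, Q_y = 21.13 kip

Resultant of the distributed load: 0.71 × 12.2 = 8.662 kip at 17.2 ft from P.
Taking moments about P: Q_y·28.3 − (0.71·12.2)·17.2 − 30·sin35°·26.1 = 0 → Q_y = 598.097/28.3 = 21.1342 ≈ 21.13 kip.
ΣF_y = 0: P_y + 21.1342 − 0.71·12.2 − 30·sin35° = 0 → P_y = 4.735 kip.
ΣF_x = 0: P_x + 30·cos35° = 0 → P_x = -24.57 kip.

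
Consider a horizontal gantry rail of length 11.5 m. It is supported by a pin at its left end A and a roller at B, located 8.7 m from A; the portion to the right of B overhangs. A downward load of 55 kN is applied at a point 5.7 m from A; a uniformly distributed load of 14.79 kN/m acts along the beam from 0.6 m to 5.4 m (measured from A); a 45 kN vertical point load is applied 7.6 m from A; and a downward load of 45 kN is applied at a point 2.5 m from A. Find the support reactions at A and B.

Resultant of the distributed load: 14.79 × 4.8 = 70.992 kN at 3 m from A.
Moments about A: B_y·8.7 − 55·5.7 − (14.79·4.8)·3 − 45·7.6 − 45·2.5 = 0 → B_y = 980.976/8.7 = 112.756 ≈ 112.8 kN.
ΣF_y = 0: A_y + 112.756 − 55 − 14.79·4.8 − 45 − 45 = 0 → A_y = 103.2 kN.
ΣF_x = 0: no horizontal applied forces, so A_x = 0.

A_x = 0, A_y = 103.2 kN, B_y = 112.8 kN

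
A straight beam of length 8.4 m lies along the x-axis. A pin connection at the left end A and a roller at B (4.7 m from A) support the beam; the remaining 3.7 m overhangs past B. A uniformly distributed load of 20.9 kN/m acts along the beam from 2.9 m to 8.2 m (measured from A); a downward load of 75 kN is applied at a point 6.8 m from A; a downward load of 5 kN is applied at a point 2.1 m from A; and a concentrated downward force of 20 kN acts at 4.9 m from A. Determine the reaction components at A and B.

A_x = 0, A_y = -51.63 kN, B_y = 262.4 kN

Resultant of the distributed load: 20.9 × 5.3 = 110.77 kN at 5.55 m from A.
ΣM about A: B_y·4.7 − (20.9·5.3)·5.55 − 75·6.8 − 5·2.1 − 20·4.9 = 0 → B_y = 1233.2735/4.7 = 262.399 ≈ 262.4 kN.
ΣF_y = 0: A_y + 262.399 − 20.9·5.3 − 75 − 5 − 20 = 0 → A_y = -51.63 kN.
ΣF_x = 0: no horizontal applied forces, so A_x = 0.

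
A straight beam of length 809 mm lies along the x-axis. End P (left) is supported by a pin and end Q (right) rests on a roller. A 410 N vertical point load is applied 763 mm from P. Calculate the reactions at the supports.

Taking moments about P: Q_y·809 − 410·763 = 0 → Q_y = 312830/809 = 386.687 ≈ 386.7 N.
ΣF_y = 0: P_y + 386.687 − 410 = 0 → P_y = 23.31 N.
ΣF_x = 0: no horizontal applied forces, so P_x = 0.

P_x = 0, P_y = 23.31 N, Q_y = 386.7 N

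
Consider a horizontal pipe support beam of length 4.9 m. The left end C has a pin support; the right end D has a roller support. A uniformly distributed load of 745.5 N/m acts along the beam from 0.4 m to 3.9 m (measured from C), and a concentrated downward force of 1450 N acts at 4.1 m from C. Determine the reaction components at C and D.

C_x = 0, C_y = 1701 N, D_y = 2358 N

Resultant of the distributed load: 745.5 × 3.5 = 2609.25 N at 2.15 m from C.
Taking moments about C: D_y·4.9 − (745.5·3.5)·2.15 − 1450·4.1 = 0 → D_y = 11554.8875/4.9 = 2358.14 ≈ 2358 N.
ΣF_y = 0: C_y + 2358.14 − 745.5·3.5 − 1450 = 0 → C_y = 1701 N.
ΣF_x = 0: no horizontal applied forces, so C_x = 0.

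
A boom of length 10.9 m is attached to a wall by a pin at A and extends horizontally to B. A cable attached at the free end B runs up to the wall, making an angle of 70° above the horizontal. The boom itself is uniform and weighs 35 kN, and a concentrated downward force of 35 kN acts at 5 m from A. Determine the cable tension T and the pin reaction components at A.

T = 35.71 kN, A_x = 12.21 kN, A_y = 36.44 kN

ΣM about A: T·sin70°·10.9 − 35·5.45 − 35·5 = 0 → T = 365.75/(10.9·0.939693) = 35.7085 ≈ 35.71 kN.
ΣF_x = 0: A_x − T·cos70° = 0 → A_x = 35.7085 × 0.34202 = 12.21 kN.
ΣF_y = 0: A_y + T·sin70° − 35 − 35 = 0 → A_y = 70 − 35.7085 × 0.939693 = 36.44 kN.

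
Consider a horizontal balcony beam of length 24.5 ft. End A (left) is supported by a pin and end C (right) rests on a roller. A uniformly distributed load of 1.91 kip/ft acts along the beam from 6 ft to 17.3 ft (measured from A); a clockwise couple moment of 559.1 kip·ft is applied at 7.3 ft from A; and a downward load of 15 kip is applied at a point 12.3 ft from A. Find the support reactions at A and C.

A_x = 0, A_y = -4.031 kip, C_y = 40.61 kip

Resultant of the distributed load: 1.91 × 11.3 = 21.583 kip at 11.65 ft from A.
Taking moments about A: C_y·24.5 − (1.91·11.3)·11.65 − 559.1 − 15·12.3 = 0 → C_y = 995.04195/24.5 = 40.614 ≈ 40.61 kip.
ΣF_y = 0: A_y + 40.614 − 1.91·11.3 − 15 = 0 → A_y = -4.031 kip.
ΣF_x = 0: no horizontal applied forces, so A_x = 0.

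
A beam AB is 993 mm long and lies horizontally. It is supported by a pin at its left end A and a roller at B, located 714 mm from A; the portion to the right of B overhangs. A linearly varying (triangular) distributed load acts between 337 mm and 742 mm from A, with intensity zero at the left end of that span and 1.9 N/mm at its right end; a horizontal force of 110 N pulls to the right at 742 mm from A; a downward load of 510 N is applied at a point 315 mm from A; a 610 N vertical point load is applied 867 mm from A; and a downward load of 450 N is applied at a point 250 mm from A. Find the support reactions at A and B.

A_x = -110.0 N, A_y = 504.4 N, B_y = 1450 N

Resultant of the triangular load: ½ × 1.9 × 405 = 384.75 N, acting at 607 mm from A (one-third of the span from the peak).
Moments about A: B_y·714 − (½·1.9·405)·607 − 510·315 − 610·867 − 450·250 = 0 → B_y = 1035563.25/714 = 1450.37 ≈ 1450 N.
ΣF_y = 0: A_y + 1450.37 − ½·1.9·405 − 510 − 610 − 450 = 0 → A_y = 504.4 N.
ΣF_x = 0: A_x + 110 = 0 → A_x = -110.0 N.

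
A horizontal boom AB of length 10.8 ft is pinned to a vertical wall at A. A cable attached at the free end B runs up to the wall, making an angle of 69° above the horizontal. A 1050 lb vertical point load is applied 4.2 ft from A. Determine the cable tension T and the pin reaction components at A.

T = 437.4 lb, A_x = 156.7 lb, A_y = 641.7 lb

ΣM about A: T·sin69°·10.8 − 1050·4.2 = 0 → T = 4410/(10.8·0.93358) = 437.384 ≈ 437.4 lb.
ΣF_x = 0: A_x − T·cos69° = 0 → A_x = 437.384 × 0.358368 = 156.7 lb.
ΣF_y = 0: A_y + T·sin69° − 1050 = 0 → A_y = 1050 − 437.384 × 0.93358 = 641.7 lb.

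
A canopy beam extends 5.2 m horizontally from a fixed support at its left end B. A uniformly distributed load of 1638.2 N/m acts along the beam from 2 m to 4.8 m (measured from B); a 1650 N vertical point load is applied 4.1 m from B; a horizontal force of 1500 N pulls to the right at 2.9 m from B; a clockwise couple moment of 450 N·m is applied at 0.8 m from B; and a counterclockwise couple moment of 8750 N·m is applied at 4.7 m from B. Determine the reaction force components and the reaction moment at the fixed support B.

B_x = -1500 N, B_y = 6237 N, M_B = 14060 N·m

Resultant of the distributed load: 1638.2 × 2.8 = 4586.96 N at 3.4 m from B.
ΣF_x = 0: B_x + 1500 = 0 → B_x = -1500 N.
ΣF_y = 0: B_y − 1638.2·2.8 − 1650 = 0 → B_y = 6237 N.
ΣM about B: M_B − (1638.2·2.8)·3.4 − 1650·4.1 − 450 + 8750 = 0 → M_B = 14060 N·m.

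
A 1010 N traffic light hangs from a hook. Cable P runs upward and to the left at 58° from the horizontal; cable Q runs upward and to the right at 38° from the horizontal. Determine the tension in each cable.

ΣF_x = 0: −T_P·cos58° + T_Q·cos38° = 0 → T_Q = 0.672477·T_P.
ΣF_y = 0: T_P·sin58° + T_Q·sin38° = 1010.
Substitute: T_P·(0.848048 + 0.672477·0.615661) = 1010 → T_P = 800.275 ≈ 800.3 N.
Then T_Q = 0.672477 × 800.275 = 538.2 N.

T_P = 800.3 N, T_Q = 538.2 N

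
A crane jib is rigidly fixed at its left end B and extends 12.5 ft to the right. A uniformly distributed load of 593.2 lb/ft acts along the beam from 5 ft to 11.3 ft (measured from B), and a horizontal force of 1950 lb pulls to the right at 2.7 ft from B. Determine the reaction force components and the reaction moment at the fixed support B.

B_x = -1950 lb, B_y = 3737 lb, M_B = 30460 lb·ft

Resultant of the distributed load: 593.2 × 6.3 = 3737.16 lb at 8.15 ft from B.
ΣF_x = 0: B_x + 1950 = 0 → B_x = -1950 lb.
ΣF_y = 0: B_y − 593.2·6.3 = 0 → B_y = 3737 lb.
ΣM about B: M_B − (593.2·6.3)·8.15 = 0 → M_B = 30460 lb·ft.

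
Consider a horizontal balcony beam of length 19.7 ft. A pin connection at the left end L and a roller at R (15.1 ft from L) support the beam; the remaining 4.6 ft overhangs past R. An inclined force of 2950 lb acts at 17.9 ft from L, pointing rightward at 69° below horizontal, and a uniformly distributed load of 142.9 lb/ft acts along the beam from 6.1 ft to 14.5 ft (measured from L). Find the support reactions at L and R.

L_x = -1057 lb, L_y = -129.1 lb, R_y = 4084 lb

Resultant of the distributed load: 142.9 × 8.4 = 1200.36 lb at 10.3 ft from L.
ΣM about L: R_y·15.1 − 2950·sin69°·17.9 − (142.9·8.4)·10.3 = 0 → R_y = 61661.4/15.1 = 4083.54 ≈ 4084 lb.
ΣF_y = 0: L_y + 4083.54 − 2950·sin69° − 142.9·8.4 = 0 → L_y = -129.1 lb.
ΣF_x = 0: L_x + 2950·cos69° = 0 → L_x = -1057 lb.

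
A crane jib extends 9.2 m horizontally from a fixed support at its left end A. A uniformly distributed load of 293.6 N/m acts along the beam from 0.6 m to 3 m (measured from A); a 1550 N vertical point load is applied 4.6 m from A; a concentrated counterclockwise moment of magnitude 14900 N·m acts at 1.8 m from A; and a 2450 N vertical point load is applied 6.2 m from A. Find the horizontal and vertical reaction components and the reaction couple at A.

Resultant of the distributed load: 293.6 × 2.4 = 704.64 N at 1.8 m from A.
ΣF_x = 0: A_x = 0.
ΣF_y = 0: A_y − 293.6·2.4 − 1550 − 2450 = 0 → A_y = 4705 N.
ΣM about A: M_A − (293.6·2.4)·1.8 − 1550·4.6 + 14900 − 2450·6.2 = 0 → M_A = 8688 N·m.

A_x = 0, A_y = 4705 N, M_A = 8688 N·m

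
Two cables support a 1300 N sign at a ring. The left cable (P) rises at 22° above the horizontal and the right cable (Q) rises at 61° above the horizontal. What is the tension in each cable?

T_P = 635.0 N, T_Q = 1214 N

ΣF_x = 0: −T_P·cos22° + T_Q·cos61° = 0 → T_Q = 1.91247·T_P.
ΣF_y = 0: T_P·sin22° + T_Q·sin61° = 1300.
Substitute: T_P·(0.374607 + 1.91247·0.87462) = 1300 → T_P = 634.985 ≈ 635.0 N.
Then T_Q = 1.91247 × 634.985 = 1214 N.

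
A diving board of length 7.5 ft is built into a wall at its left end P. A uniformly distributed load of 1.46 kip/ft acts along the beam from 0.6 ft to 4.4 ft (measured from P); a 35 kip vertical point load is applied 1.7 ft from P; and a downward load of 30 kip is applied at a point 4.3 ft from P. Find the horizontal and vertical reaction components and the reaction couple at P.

P_x = 0, P_y = 70.55 kip, M_P = 202.4 kip·ft

Resultant of the distributed load: 1.46 × 3.8 = 5.548 kip at 2.5 ft from P.
ΣF_x = 0: P_x = 0.
ΣF_y = 0: P_y − 1.46·3.8 − 35 − 30 = 0 → P_y = 70.55 kip.
ΣM about P: M_P − (1.46·3.8)·2.5 − 35·1.7 − 30·4.3 = 0 → M_P = 202.4 kip·ft.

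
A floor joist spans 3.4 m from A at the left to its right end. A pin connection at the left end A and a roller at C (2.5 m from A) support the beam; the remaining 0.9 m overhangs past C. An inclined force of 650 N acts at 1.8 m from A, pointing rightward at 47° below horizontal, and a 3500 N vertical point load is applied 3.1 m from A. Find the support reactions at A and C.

Moments about A: C_y·2.5 − 650·sin47°·1.8 − 3500·3.1 = 0 → C_y = 11705.7/2.5 = 4682.28 ≈ 4682 N.
ΣF_y = 0: A_y + 4682.28 − 650·sin47° − 3500 = 0 → A_y = -706.9 N.
ΣF_x = 0: A_x + 650·cos47° = 0 → A_x = -443.3 N.

A_x = -443.3 N, A_y = -706.9 N, C_y = 4682 N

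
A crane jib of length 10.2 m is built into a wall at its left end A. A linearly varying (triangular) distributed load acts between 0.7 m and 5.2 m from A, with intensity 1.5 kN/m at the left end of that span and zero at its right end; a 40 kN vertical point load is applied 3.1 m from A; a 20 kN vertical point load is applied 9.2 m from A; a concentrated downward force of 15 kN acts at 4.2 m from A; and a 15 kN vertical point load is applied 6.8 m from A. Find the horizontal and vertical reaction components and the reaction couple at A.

Resultant of the triangular load: ½ × 1.5 × 4.5 = 3.375 kN, acting at 2.2 m from A (one-third of the span from the peak).
ΣF_x = 0: A_x = 0.
ΣF_y = 0: A_y − ½·1.5·4.5 − 40 − 20 − 15 − 15 = 0 → A_y = 93.38 kN.
ΣM about A: M_A − (½·1.5·4.5)·2.2 − 40·3.1 − 20·9.2 − 15·4.2 − 15·6.8 = 0 → M_A = 480.4 kN·m.

A_x = 0, A_y = 93.38 kN, M_A = 480.4 kN·m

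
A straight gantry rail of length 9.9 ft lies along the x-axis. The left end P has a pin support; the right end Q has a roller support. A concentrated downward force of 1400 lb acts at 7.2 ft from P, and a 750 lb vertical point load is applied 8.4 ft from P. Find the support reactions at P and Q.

Moments about P: Q_y·9.9 − 1400·7.2 − 750·8.4 = 0 → Q_y = 16380/9.9 = 1654.55 ≈ 1655 lb.
ΣF_y = 0: P_y + 1654.55 − 1400 − 750 = 0 → P_y = 495.5 lb.
ΣF_x = 0: no horizontal applied forces, so P_x = 0.

P_x = 0, P_y = 495.5 lb, Q_y = 1655 lb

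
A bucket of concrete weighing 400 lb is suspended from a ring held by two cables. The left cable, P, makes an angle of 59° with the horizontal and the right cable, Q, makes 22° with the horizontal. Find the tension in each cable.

ΣF_x = 0: −T_P·cos59° + T_Q·cos22° = 0 → T_Q = 0.555486·T_P.
ΣF_y = 0: T_P·sin59° + T_Q·sin22° = 400.
Substitute: T_P·(0.857167 + 0.555486·0.374607) = 400 → T_P = 375.497 ≈ 375.5 lb.
Then T_Q = 0.555486 × 375.497 = 208.6 lb.

T_P = 375.5 lb, T_Q = 208.6 lb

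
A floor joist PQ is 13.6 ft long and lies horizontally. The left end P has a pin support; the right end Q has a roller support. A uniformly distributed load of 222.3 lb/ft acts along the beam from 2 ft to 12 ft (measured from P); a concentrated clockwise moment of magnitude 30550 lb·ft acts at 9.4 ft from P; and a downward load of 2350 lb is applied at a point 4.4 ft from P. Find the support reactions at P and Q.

P_x = 0, P_y = 422.2 lb, Q_y = 4151 lb

Resultant of the distributed load: 222.3 × 10 = 2223 lb at 7 ft from P.
Moments about P: Q_y·13.6 − (222.3·10)·7 − 30550 − 2350·4.4 = 0 → Q_y = 56451/13.6 = 4150.81 ≈ 4151 lb.
ΣF_y = 0: P_y + 4150.81 − 222.3·10 − 2350 = 0 → P_y = 422.2 lb.
ΣF_x = 0: no horizontal applied forces, so P_x = 0.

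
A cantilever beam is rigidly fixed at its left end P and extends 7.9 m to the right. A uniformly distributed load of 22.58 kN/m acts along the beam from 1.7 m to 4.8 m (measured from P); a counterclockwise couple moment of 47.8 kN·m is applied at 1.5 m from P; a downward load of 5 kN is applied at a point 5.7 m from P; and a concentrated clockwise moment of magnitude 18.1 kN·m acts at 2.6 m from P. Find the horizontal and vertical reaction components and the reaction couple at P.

Resultant of the distributed load: 22.58 × 3.1 = 69.998 kN at 3.25 m from P.
ΣF_x = 0: P_x = 0.
ΣF_y = 0: P_y − 22.58·3.1 − 5 = 0 → P_y = 75.00 kN.
ΣM about P: M_P − (22.58·3.1)·3.25 + 47.8 − 5·5.7 − 18.1 = 0 → M_P = 226.3 kN·m.

P_x = 0, P_y = 75.00 kN, M_P = 226.3 kN·m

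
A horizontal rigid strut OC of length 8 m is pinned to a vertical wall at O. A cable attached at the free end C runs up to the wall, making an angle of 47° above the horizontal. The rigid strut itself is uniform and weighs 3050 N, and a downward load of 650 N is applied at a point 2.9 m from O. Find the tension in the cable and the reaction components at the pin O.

ΣM about O: T·sin47°·8 − 3050·4 − 650·2.9 = 0 → T = 14085/(8·0.731354) = 2407.35 ≈ 2407 N.
ΣF_x = 0: O_x − T·cos47° = 0 → O_x = 2407.35 × 0.681998 = 1642 N.
ΣF_y = 0: O_y + T·sin47° − 3050 − 650 = 0 → O_y = 3700 − 2407.35 × 0.731354 = 1939 N.

T = 2407 N, O_x = 1642 N, O_y = 1939 N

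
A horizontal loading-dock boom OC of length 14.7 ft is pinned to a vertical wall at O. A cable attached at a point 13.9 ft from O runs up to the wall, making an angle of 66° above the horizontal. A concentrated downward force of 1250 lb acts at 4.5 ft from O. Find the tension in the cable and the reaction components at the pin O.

ΣM about O: T·sin66°·13.9 − 1250·4.5 = 0 → T = 5625/(13.9·0.913545) = 442.974 ≈ 443.0 lb.
ΣF_x = 0: O_x − T·cos66° = 0 → O_x = 442.974 × 0.406737 = 180.2 lb.
ΣF_y = 0: O_y + T·sin66° − 1250 = 0 → O_y = 1250 − 442.974 × 0.913545 = 845.3 lb.

T = 443.0 lb, O_x = 180.2 lb, O_y = 845.3 lb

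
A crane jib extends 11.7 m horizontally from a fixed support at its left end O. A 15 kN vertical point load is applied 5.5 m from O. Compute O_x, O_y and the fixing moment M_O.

O_x = 0, O_y = 15.00 kN, M_O = 82.50 kN·m

ΣF_x = 0: O_x = 0.
ΣF_y = 0: O_y − 15 = 0 → O_y = 15.00 kN.
ΣM about O: M_O − 15·5.5 = 0 → M_O = 82.50 kN·m.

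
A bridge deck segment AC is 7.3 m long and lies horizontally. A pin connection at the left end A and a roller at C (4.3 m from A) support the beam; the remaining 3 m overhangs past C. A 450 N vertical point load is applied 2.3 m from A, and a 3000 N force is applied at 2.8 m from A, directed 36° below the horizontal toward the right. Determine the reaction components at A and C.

A_x = -2427 N, A_y = 824.4 N, C_y = 1389 N

Taking moments about A: C_y·4.3 − 450·2.3 − 3000·sin36°·2.8 = 0 → C_y = 5972.4/4.3 = 1388.93 ≈ 1389 N.
ΣF_y = 0: A_y + 1388.93 − 450 − 3000·sin36° = 0 → A_y = 824.4 N.
ΣF_x = 0: A_x + 3000·cos36° = 0 → A_x = -2427 N.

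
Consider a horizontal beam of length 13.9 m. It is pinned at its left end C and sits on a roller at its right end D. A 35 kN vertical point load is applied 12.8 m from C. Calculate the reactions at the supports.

ΣM about C: D_y·13.9 − 35·12.8 = 0 → D_y = 448/13.9 = 32.2302 ≈ 32.23 kN.
ΣF_y = 0: C_y + 32.2302 − 35 = 0 → C_y = 2.770 kN.
ΣF_x = 0: no horizontal applied forces, so C_x = 0.

C_x = 0, C_y = 2.770 kN, D_y = 32.23 kN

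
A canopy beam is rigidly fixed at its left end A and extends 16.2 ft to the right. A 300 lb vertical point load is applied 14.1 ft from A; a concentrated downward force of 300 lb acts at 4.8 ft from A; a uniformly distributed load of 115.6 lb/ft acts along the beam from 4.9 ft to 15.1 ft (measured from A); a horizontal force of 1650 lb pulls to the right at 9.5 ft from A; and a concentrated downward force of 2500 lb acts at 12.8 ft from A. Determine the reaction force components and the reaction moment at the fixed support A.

A_x = -1650 lb, A_y = 4279 lb, M_A = 49460 lb·ft

Resultant of the distributed load: 115.6 × 10.2 = 1179.12 lb at 10 ft from A.
ΣF_x = 0: A_x + 1650 = 0 → A_x = -1650 lb.
ΣF_y = 0: A_y − 300 − 300 − 115.6·10.2 − 2500 = 0 → A_y = 4279 lb.
ΣM about A: M_A − 300·14.1 − 300·4.8 − (115.6·10.2)·10 − 2500·12.8 = 0 → M_A = 49460 lb·ft.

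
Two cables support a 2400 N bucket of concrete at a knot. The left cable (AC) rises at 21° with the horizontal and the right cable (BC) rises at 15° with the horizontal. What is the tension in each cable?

T_AC = 3944 N, T_BC = 3812 N

ΣF_x = 0: −T_AC·cos21° + T_BC·cos15° = 0 → T_BC = 0.966514·T_AC.
ΣF_y = 0: T_AC·sin21° + T_BC·sin15° = 2400.
Substitute: T_AC·(0.358368 + 0.966514·0.258819) = 2400 → T_AC = 3943.99 ≈ 3944 N.
Then T_BC = 0.966514 × 3943.99 = 3812 N.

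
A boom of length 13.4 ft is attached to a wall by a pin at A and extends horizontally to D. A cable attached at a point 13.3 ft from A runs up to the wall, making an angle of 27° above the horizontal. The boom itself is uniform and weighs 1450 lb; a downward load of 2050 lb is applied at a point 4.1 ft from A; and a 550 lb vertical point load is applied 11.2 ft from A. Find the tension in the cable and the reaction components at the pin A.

ΣM about A: T·sin27°·13.3 − 1450·6.7 − 2050·4.1 − 550·11.2 = 0 → T = 24280/(13.3·0.45399) = 4021.15 ≈ 4021 lb.
ΣF_x = 0: A_x − T·cos27° = 0 → A_x = 4021.15 × 0.891007 = 3583 lb.
ΣF_y = 0: A_y + T·sin27° − 1450 − 2050 − 550 = 0 → A_y = 4050 − 4021.15 × 0.45399 = 2224 lb.

T = 4021 lb, A_x = 3583 lb, A_y = 2224 lb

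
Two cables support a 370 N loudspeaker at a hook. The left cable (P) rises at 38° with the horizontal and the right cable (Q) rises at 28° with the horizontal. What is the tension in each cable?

ΣF_x = 0: −T_P·cos38° + T_Q·cos28° = 0 → T_Q = 0.892477·T_P.
ΣF_y = 0: T_P·sin38° + T_Q·sin28° = 370.
Substitute: T_P·(0.615661 + 0.892477·0.469472) = 370 → T_P = 357.607 ≈ 357.6 N.
Then T_Q = 0.892477 × 357.607 = 319.2 N.

T_P = 357.6 N, T_Q = 319.2 N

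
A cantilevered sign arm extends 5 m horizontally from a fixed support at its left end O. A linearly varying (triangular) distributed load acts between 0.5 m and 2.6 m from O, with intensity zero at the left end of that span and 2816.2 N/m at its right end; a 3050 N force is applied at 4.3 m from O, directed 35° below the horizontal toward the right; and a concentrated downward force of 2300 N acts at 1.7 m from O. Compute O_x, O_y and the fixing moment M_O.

O_x = -2498 N, O_y = 7006 N, M_O = 17050 N·m

Resultant of the triangular load: ½ × 2816.2 × 2.1 = 2957.01 N, acting at 1.9 m from O (one-third of the span from the peak).
ΣF_x = 0: O_x + 3050·cos35° = 0 → O_x = -2498 N.
ΣF_y = 0: O_y − ½·2816.2·2.1 − 3050·sin35° − 2300 = 0 → O_y = 7006 N.
ΣM about O: M_O − (½·2816.2·2.1)·1.9 − 3050·sin35°·4.3 − 2300·1.7 = 0 → M_O = 17050 N·m.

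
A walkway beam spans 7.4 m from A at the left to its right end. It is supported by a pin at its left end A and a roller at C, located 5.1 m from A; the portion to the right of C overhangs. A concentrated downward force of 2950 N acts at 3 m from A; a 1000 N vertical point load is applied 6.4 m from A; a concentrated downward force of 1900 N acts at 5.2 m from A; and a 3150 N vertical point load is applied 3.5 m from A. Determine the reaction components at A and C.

A_x = 0, A_y = 1911 N, C_y = 7089 N

ΣM about A: C_y·5.1 − 2950·3 − 1000·6.4 − 1900·5.2 − 3150·3.5 = 0 → C_y = 36155/5.1 = 7089.22 ≈ 7089 N.
ΣF_y = 0: A_y + 7089.22 − 2950 − 1000 − 1900 − 3150 = 0 → A_y = 1911 N.
ΣF_x = 0: no horizontal applied forces, so A_x = 0.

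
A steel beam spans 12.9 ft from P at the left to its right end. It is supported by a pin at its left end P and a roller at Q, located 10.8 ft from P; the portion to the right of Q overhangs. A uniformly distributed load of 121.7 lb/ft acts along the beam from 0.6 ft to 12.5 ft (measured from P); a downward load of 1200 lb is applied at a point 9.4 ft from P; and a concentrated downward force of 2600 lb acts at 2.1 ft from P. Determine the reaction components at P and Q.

P_x = 0, P_y = 2820 lb, Q_y = 2428 lb

Resultant of the distributed load: 121.7 × 11.9 = 1448.23 lb at 6.55 ft from P.
Moments about P: Q_y·10.8 − (121.7·11.9)·6.55 − 1200·9.4 − 2600·2.1 = 0 → Q_y = 26225.9065/10.8 = 2428.32 ≈ 2428 lb.
ΣF_y = 0: P_y + 2428.32 − 121.7·11.9 − 1200 − 2600 = 0 → P_y = 2820 lb.
ΣF_x = 0: no horizontal applied forces, so P_x = 0.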